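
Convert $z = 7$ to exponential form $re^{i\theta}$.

r = |z| = sqrt((7)^2 + (0)^2) = sqrt(49 + 0) = sqrt(49) = 7
b = 0 and a > 0, so z lies on the positive real axis: θ = 0
z = 7e^(i*0) = 7


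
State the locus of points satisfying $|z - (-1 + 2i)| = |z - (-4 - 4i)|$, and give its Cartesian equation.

|z - z1| = |z - z2| means z is equidistant from z1 and z2,
i.e. the perpendicular bisector of the segment from (-1, 2) to (-4, -4) (midpoint (-5/2, -1)).
With z = x + yi, square both sides:
(x - (-1))^2 + (y - 2)^2 = (x - (-4))^2 + (y - (-4))^2
The x^2 and y^2 terms cancel: -6x + (-12)y = 32 - 5 = 27
Simplify: 2x + 4y = -9
Locus: Perpendicular bisector of the segment from (-1, 2) to (-4, -4): the line 2x + 4y = -9


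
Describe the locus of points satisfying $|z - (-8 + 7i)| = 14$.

|z - z0| = r describes a circle centered at z0 with radius r
Here z0 = -8 + 7i and r = 14
Locus: Circle centered at (-8, 7) with radius 14


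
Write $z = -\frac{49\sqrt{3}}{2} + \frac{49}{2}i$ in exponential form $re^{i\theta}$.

r = |z| = sqrt((-49*sqrt(3)/2)^2 + (49/2)^2) = sqrt(7203/4 + 2401/4) = sqrt(2401) = 49
θ = arctan(b/a) = arctan(24.5/-42.4352) (quadrant-adjusted) = 150° = 5π/6
z = 49e^(i*5π/6)


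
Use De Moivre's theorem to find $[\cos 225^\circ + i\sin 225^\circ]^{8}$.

By De Moivre: z^n = r^n(cos(nθ) + i sin(nθ))
= 1^8(cos(8*225°) + i sin(8*225°))
= 1(cos 0° + i sin 0°)
= 1


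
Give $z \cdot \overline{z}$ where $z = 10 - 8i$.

z * conjugate(z) = |z|^2 = a^2 + b^2
= 10^2 + (-8)^2 = 164


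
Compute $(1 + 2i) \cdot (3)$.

(a1*a2 - b1*b2) + (a1*b2 + b1*a2)i
= (3 - 0) + (0 + 6)i
= 3 + 6i


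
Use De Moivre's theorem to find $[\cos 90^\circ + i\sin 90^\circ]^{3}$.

By De Moivre: z^n = r^n(cos(nθ) + i sin(nθ))
= 1^3(cos(3*90°) + i sin(3*90°))
= 1(cos 270° + i sin 270°)
= -i


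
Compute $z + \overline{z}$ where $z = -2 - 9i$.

z + conjugate(z) = (a + bi) + (a - bi) = 2a
= 2 * (-2) = -4


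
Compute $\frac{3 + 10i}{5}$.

Divisor is real, so divide each part by 5:
= 3/5 + 2i


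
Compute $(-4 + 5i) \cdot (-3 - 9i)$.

(a1*a2 - b1*b2) + (a1*b2 + b1*a2)i
= (12 - (-45)) + (36 + (-15))i
= 57 + 21i


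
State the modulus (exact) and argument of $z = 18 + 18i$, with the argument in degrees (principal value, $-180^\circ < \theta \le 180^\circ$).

|z| = sqrt(18^2 + 18^2) = sqrt(648)
arg(z) = arctan(b/a) = arctan(18/18) (quadrant-adjusted) = 45°


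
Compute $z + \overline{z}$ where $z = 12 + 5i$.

z + conjugate(z) = (a + bi) + (a - bi) = 2a
= 2 * 12 = 24


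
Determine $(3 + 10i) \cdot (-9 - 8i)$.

(a1*a2 - b1*b2) + (a1*b2 + b1*a2)i
= (-27 - (-80)) + (-24 + (-90))i
= 53 - 114i


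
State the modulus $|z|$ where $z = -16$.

|z| = sqrt(a^2 + b^2) = sqrt((-16)^2 + 0^2) = sqrt(256) = 16


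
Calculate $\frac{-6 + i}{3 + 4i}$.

Multiply numerator and denominator by conjugate (3 - 4i):
= (-6 + i)(3 - 4i) / (3^2 + 4^2)
= (-14 + 27i) / 25
= -14/25 + (27/25)i


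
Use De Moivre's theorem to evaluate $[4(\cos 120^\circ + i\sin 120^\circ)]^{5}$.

By De Moivre: z^n = r^n(cos(nθ) + i sin(nθ))
= 4^5(cos(5*120°) + i sin(5*120°))
= 1024(cos 240° + i sin 240°)
= -512 - 512*sqrt(3)i


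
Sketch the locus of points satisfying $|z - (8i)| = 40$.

|z - z0| = r describes a circle centered at z0 with radius r
Here z0 = 8i and r = 40
Locus: Circle centered at (0, 8) with radius 40


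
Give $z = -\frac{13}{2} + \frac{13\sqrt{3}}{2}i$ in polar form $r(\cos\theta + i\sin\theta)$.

r = |z| = sqrt(a^2 + b^2) = sqrt((-13/2)^2 + (13*sqrt(3)/2)^2) = sqrt(169/4 + 507/4) = sqrt(169) = 13
θ = arctan(b/a) = arctan(11.2583/-6.5) (quadrant-adjusted) = 120°
z = 13(cos 120° + i sin 120°)


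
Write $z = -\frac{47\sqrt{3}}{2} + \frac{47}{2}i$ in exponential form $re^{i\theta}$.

r = |z| = sqrt((-47*sqrt(3)/2)^2 + (47/2)^2) = sqrt(6627/4 + 2209/4) = sqrt(2209) = 47
θ = arctan(b/a) = arctan(23.5/-40.7032) (quadrant-adjusted) = 150° = 5π/6
z = 47e^(i*5π/6)


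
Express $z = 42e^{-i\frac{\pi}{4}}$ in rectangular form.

a = r cos θ = 42 * sqrt(2)/2 = 21*sqrt(2)
b = r sin θ = 42 * -sqrt(2)/2 = -21*sqrt(2)
z = 21*sqrt(2) - 21*sqrt(2)i


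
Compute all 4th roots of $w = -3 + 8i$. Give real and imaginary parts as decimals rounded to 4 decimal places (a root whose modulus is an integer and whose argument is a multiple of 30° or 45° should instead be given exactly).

|w| = sqrt(73) ≈ 8.544004, arg(w) ≈ 110.556045°
Root modulus = sqrt(73)^(1/4) ≈ 1.709682
Root arguments: θ_k = (arg(w) + 360°k)/4 for k = 0, 1, ..., 3
Compute each root as (root modulus)(cos θ_k + i sin θ_k) using full-precision intermediates, then round to 4 decimal places.
Roots: 1.5146 + 0.7931i, -0.7931 + 1.5146i, -1.5146 - 0.7931i, 0.7931 - 1.5146i


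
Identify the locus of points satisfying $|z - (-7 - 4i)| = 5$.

|z - z0| = r describes a circle centered at z0 with radius r
Here z0 = -7 - 4i and r = 5
Locus: Circle centered at (-7, -4) with radius 5


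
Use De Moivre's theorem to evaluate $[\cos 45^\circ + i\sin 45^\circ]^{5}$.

By De Moivre: z^n = r^n(cos(nθ) + i sin(nθ))
= 1^5(cos(5*45°) + i sin(5*45°))
= 1(cos 225° + i sin 225°)
= -sqrt(2)/2 - (sqrt(2)/2)i


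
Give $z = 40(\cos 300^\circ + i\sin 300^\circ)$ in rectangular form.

a = r cos θ = 40 * 1/2 = 20
b = r sin θ = 40 * -sqrt(3)/2 = -20*sqrt(3)
z = 20 - 20*sqrt(3)i


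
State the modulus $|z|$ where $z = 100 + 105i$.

|z| = sqrt(a^2 + b^2) = sqrt(100^2 + 105^2) = sqrt(21025) = 145


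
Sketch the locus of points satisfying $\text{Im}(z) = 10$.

Im(z) = y where z = x + yi; the equation y = 10 is satisfied by all points with that y-coordinate
Locus: Horizontal line y = 10


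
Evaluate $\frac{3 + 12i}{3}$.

Divisor is real, so divide each part by 3:
= 1 + 4i


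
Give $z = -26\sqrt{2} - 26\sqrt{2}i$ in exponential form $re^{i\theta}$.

r = |z| = sqrt((-26*sqrt(2))^2 + (-26*sqrt(2))^2) = sqrt(1352 + 1352) = sqrt(2704) = 52
θ = arctan(b/a) = arctan(-36.7696/-36.7696) (quadrant-adjusted) = -135° = -3π/4
z = 52e^(-i*3π/4)


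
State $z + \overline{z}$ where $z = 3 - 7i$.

z + conjugate(z) = (a + bi) + (a - bi) = 2a
= 2 * 3 = 6


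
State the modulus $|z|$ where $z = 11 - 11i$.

|z| = sqrt(a^2 + b^2) = sqrt(11^2 + (-11)^2) = sqrt(242) = sqrt(242)


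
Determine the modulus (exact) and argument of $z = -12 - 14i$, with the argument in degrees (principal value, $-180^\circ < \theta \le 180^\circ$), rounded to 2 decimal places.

|z| = sqrt((-12)^2 + (-14)^2) = sqrt(340)
arg(z) = arctan(b/a) = arctan(-14/-12) (quadrant-adjusted) = -130.60°


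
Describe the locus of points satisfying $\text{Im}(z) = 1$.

Im(z) = y where z = x + yi; the equation y = 1 is satisfied by all points with that y-coordinate
Locus: Horizontal line y = 1


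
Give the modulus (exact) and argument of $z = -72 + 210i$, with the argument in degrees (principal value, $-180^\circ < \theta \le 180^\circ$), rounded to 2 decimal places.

|z| = sqrt((-72)^2 + 210^2) = 222
arg(z) = arctan(b/a) = arctan(210/-72) (quadrant-adjusted) = 108.92°


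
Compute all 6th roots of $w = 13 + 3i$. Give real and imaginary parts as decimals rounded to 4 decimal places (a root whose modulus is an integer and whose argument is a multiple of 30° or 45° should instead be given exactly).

|w| = sqrt(178) ≈ 13.341664, arg(w) ≈ 12.994617°
Root modulus = sqrt(178)^(1/6) ≈ 1.540051
Root arguments: θ_k = (arg(w) + 360°k)/6 for k = 0, 1, ..., 5
Compute each root as (root modulus)(cos θ_k + i sin θ_k) using full-precision intermediates, then round to 4 decimal places.
Roots: 1.5390 + 0.0582i, 0.7191 + 1.3619i, -0.8199 + 1.3037i, -1.5390 - 0.0582i, -0.7191 - 1.3619i, 0.8199 - 1.3037i


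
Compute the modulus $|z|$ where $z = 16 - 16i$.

|z| = sqrt(a^2 + b^2) = sqrt(16^2 + (-16)^2) = sqrt(512) = sqrt(512)


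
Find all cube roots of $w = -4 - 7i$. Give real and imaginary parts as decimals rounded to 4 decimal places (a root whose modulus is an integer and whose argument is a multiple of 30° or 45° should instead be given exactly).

|w| = sqrt(65) ≈ 8.062258, arg(w) ≈ 240.255119°
Root modulus = sqrt(65)^(1/3) ≈ 2.005175
Root arguments: θ_k = (arg(w) + 360°k)/3 for k = 0, 1, ..., 2
Compute each root as (root modulus)(cos θ_k + i sin θ_k) using full-precision intermediates, then round to 4 decimal places.
Roots: 0.3453 + 1.9752i, -1.8832 - 0.6886i, 1.5380 - 1.2866i


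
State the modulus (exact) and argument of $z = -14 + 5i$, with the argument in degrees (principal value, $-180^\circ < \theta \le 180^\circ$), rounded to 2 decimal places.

|z| = sqrt((-14)^2 + 5^2) = sqrt(221)
arg(z) = arctan(b/a) = arctan(5/-14) (quadrant-adjusted) = 160.35°


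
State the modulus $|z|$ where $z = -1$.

|z| = sqrt(a^2 + b^2) = sqrt((-1)^2 + 0^2) = sqrt(1) = 1


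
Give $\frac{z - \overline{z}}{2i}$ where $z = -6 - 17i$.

z - conjugate(z) = 2bi
(z - conjugate(z))/(2i) = 2bi/(2i) = b = -17


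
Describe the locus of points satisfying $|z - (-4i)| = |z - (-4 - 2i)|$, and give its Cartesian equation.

|z - z1| = |z - z2| means z is equidistant from z1 and z2,
i.e. the perpendicular bisector of the segment from (0, -4) to (-4, -2) (midpoint (-2, -3)).
With z = x + yi, square both sides:
(x - 0)^2 + (y - (-4))^2 = (x - (-4))^2 + (y - (-2))^2
The x^2 and y^2 terms cancel: -8x + 4y = 20 - 16 = 4
Simplify: 2x - y = -1
Locus: Perpendicular bisector of the segment from (0, -4) to (-4, -2): the line 2x - y = -1


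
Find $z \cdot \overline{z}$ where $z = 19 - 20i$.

z * conjugate(z) = |z|^2 = a^2 + b^2
= 19^2 + (-20)^2 = 761


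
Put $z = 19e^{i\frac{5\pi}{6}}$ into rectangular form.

a = r cos θ = 19 * -sqrt(3)/2 = -19*sqrt(3)/2
b = r sin θ = 19 * 1/2 = 19/2
z = -19*sqrt(3)/2 + (19/2)i


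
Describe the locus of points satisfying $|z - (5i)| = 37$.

|z - z0| = r describes a circle centered at z0 with radius r
Here z0 = 5i and r = 37
Locus: Circle centered at (0, 5) with radius 37


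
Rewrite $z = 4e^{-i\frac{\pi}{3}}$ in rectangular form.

a = r cos θ = 4 * 1/2 = 2
b = r sin θ = 4 * -sqrt(3)/2 = -2*sqrt(3)
z = 2 - 2*sqrt(3)i


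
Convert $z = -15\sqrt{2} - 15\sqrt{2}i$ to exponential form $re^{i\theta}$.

r = |z| = sqrt((-15*sqrt(2))^2 + (-15*sqrt(2))^2) = sqrt(450 + 450) = sqrt(900) = 30
θ = arctan(b/a) = arctan(-21.2132/-21.2132) (quadrant-adjusted) = -135° = -3π/4
z = 30e^(-i*3π/4)


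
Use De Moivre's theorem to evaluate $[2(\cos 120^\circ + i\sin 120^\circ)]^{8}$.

By De Moivre: z^n = r^n(cos(nθ) + i sin(nθ))
= 2^8(cos(8*120°) + i sin(8*120°))
= 256(cos 240° + i sin 240°)
= -128 - 128*sqrt(3)i


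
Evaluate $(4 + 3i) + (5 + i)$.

(4 + 5) + (3 + 1)i = 9 + 4i


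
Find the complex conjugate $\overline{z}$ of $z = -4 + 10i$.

If z = a + bi, then conjugate(z) = a - bi
conjugate(-4 + 10i) = -4 - 10i


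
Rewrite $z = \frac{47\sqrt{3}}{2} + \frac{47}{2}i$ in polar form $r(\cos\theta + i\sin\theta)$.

r = |z| = sqrt(a^2 + b^2) = sqrt((47*sqrt(3)/2)^2 + (47/2)^2) = sqrt(6627/4 + 2209/4) = sqrt(2209) = 47
θ = arctan(b/a) = arctan(23.5/40.7032) (quadrant-adjusted) = 30°
z = 47(cos 30° + i sin 30°)


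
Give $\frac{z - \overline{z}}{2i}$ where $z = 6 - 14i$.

z - conjugate(z) = 2bi
(z - conjugate(z))/(2i) = 2bi/(2i) = b = -14


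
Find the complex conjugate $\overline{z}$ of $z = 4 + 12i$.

If z = a + bi, then conjugate(z) = a - bi
conjugate(4 + 12i) = 4 - 12i


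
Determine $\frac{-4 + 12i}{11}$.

Divisor is real, so divide each part by 11:
= -4/11 + (12/11)i


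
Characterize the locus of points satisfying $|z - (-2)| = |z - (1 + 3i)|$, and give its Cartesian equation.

|z - z1| = |z - z2| means z is equidistant from z1 and z2,
i.e. the perpendicular bisector of the segment from (-2, 0) to (1, 3) (midpoint (-1/2, 3/2)).
With z = x + yi, square both sides:
(x - (-2))^2 + (y - 0)^2 = (x - 1)^2 + (y - 3)^2
The x^2 and y^2 terms cancel: 6x + 6y = 10 - 4 = 6
Simplify: x + y = 1
Locus: Perpendicular bisector of the segment from (-2, 0) to (1, 3): the line x + y = 1


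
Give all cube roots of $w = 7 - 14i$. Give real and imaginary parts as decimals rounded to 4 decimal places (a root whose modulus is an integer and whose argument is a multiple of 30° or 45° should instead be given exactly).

|w| = sqrt(245) ≈ 15.652476, arg(w) ≈ 296.565051°
Root modulus = sqrt(245)^(1/3) ≈ 2.501465
Root arguments: θ_k = (arg(w) + 360°k)/3 for k = 0, 1, ..., 2
Compute each root as (root modulus)(cos θ_k + i sin θ_k) using full-precision intermediates, then round to 4 decimal places.
Roots: -0.3851 + 2.4716i, -1.9480 - 1.5693i, 2.3330 - 0.9024i


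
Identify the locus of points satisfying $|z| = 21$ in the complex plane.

|z| = 21 means sqrt(x^2 + y^2) = 21
This is a circle of radius 21 centered at the origin


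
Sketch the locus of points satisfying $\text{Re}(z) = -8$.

Re(z) = x where z = x + yi; the equation x = -8 is satisfied by all points with that x-coordinate
Locus: Vertical line x = -8


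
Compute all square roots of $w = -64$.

|w| = 64, arg(w) = 180°
Root modulus = 64^(1/2) = 8
Root arguments: θ_k = (180° + 360°k)/2 for k = 0, 1, ..., 1
Roots: 8i, -8i


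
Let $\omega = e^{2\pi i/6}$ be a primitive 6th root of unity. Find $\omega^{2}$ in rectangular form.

ω^2 = e^(2πi·2/6) = e^(i·2π/3)
= cos(2π/3) + i sin(2π/3)
= -1/2 + (sqrt(3)/2)i


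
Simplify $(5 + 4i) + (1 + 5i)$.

(5 + 1) + (4 + 5)i = 6 + 9i


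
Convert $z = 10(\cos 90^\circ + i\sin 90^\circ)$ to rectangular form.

a = r cos θ = 10 * 0 = 0
b = r sin θ = 10 * 1 = 10
z = 10i


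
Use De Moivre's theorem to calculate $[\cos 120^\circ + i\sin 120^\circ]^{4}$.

By De Moivre: z^n = r^n(cos(nθ) + i sin(nθ))
= 1^4(cos(4*120°) + i sin(4*120°))
= 1(cos 120° + i sin 120°)
= -1/2 + (sqrt(3)/2)i


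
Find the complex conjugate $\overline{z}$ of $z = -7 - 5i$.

If z = a + bi, then conjugate(z) = a - bi
conjugate(-7 - 5i) = -7 + 5i


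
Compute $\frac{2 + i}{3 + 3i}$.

Multiply numerator and denominator by conjugate (3 - 3i):
= (2 + i)(3 - 3i) / (3^2 + 3^2)
= (9 - 3i) / 18
Divide through by 3: (3 - i) / 6
= 1/2 - (1/6)i


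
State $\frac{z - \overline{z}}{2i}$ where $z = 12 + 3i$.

z - conjugate(z) = 2bi
(z - conjugate(z))/(2i) = 2bi/(2i) = b = 3


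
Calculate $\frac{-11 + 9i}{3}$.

Divisor is real, so divide each part by 3:
= -11/3 + 3i


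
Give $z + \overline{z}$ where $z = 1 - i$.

z + conjugate(z) = (a + bi) + (a - bi) = 2a
= 2 * 1 = 2


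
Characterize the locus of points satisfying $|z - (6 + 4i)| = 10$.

|z - z0| = r describes a circle centered at z0 with radius r
Here z0 = 6 + 4i and r = 10
Locus: Circle centered at (6, 4) with radius 10


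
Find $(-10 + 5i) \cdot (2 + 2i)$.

(a1*a2 - b1*b2) + (a1*b2 + b1*a2)i
= (-20 - 10) + (-20 + 10)i
= -30 - 10i


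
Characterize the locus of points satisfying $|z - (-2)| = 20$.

|z - z0| = r describes a circle centered at z0 with radius r
Here z0 = -2 and r = 20
Locus: Circle centered at (-2, 0) with radius 20


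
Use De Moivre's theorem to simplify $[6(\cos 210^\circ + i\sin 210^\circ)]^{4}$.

By De Moivre: z^n = r^n(cos(nθ) + i sin(nθ))
= 6^4(cos(4*210°) + i sin(4*210°))
= 1296(cos 120° + i sin 120°)
= -648 + 648*sqrt(3)i


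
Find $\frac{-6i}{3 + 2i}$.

Multiply numerator and denominator by conjugate (3 - 2i):
= (-6i)(3 - 2i) / (3^2 + 2^2)
= (-12 - 18i) / 13
= -12/13 - (18/13)i


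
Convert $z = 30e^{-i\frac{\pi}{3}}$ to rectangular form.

a = r cos θ = 30 * 1/2 = 15
b = r sin θ = 30 * -sqrt(3)/2 = -15*sqrt(3)
z = 15 - 15*sqrt(3)i


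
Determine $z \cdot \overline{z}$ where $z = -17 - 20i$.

z * conjugate(z) = |z|^2 = a^2 + b^2
= (-17)^2 + (-20)^2 = 689


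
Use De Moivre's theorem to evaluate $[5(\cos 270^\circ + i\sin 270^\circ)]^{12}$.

By De Moivre: z^n = r^n(cos(nθ) + i sin(nθ))
= 5^12(cos(12*270°) + i sin(12*270°))
= 244140625(cos 0° + i sin 0°)
= 244140625


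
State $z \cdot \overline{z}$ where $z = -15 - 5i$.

z * conjugate(z) = |z|^2 = a^2 + b^2
= (-15)^2 + (-5)^2 = 250


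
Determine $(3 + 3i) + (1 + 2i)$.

(3 + 1) + (3 + 2)i = 4 + 5i


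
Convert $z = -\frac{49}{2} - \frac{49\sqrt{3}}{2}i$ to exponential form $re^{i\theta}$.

r = |z| = sqrt((-49/2)^2 + (-49*sqrt(3)/2)^2) = sqrt(2401/4 + 7203/4) = sqrt(2401) = 49
θ = arctan(b/a) = arctan(-42.4352/-24.5) (quadrant-adjusted) = 240° = 4π/3
z = 49e^(i*4π/3)


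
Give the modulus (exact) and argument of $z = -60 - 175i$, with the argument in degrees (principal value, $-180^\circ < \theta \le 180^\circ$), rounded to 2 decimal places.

|z| = sqrt((-60)^2 + (-175)^2) = 185
arg(z) = arctan(b/a) = arctan(-175/-60) (quadrant-adjusted) = -108.92°


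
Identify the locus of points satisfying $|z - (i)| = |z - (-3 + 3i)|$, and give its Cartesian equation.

|z - z1| = |z - z2| means z is equidistant from z1 and z2,
i.e. the perpendicular bisector of the segment from (0, 1) to (-3, 3) (midpoint (-3/2, 2)).
With z = x + yi, square both sides:
(x - 0)^2 + (y - 1)^2 = (x - (-3))^2 + (y - 3)^2
The x^2 and y^2 terms cancel: -6x + 4y = 18 - 1 = 17
Simplify: 6x - 4y = -17
Locus: Perpendicular bisector of the segment from (0, 1) to (-3, 3): the line 6x - 4y = -17


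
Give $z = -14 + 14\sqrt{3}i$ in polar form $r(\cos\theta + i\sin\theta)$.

r = |z| = sqrt(a^2 + b^2) = sqrt((-14)^2 + (14*sqrt(3))^2) = sqrt(196 + 588) = sqrt(784) = 28
θ = arctan(b/a) = arctan(24.2487/-14) (quadrant-adjusted) = 120°
z = 28(cos 120° + i sin 120°)


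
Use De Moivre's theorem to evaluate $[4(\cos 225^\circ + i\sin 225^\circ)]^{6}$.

By De Moivre: z^n = r^n(cos(nθ) + i sin(nθ))
= 4^6(cos(6*225°) + i sin(6*225°))
= 4096(cos 270° + i sin 270°)
= -4096i


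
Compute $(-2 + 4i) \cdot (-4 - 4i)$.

(a1*a2 - b1*b2) + (a1*b2 + b1*a2)i
= (8 - (-16)) + (8 + (-16))i
= 24 - 8i


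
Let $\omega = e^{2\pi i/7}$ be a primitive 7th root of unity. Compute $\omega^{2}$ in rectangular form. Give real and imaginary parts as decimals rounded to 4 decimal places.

ω^2 = e^(2πi·2/7) = e^(i·4π/7)
= cos(4π/7) + i sin(4π/7)
= -0.2225 + 0.9749i


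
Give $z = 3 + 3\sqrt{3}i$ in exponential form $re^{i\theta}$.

r = |z| = sqrt((3)^2 + (3*sqrt(3))^2) = sqrt(9 + 27) = sqrt(36) = 6
θ = arctan(b/a) = arctan(5.1962/3) (quadrant-adjusted) = 60° = π/3
z = 6e^(i*π/3)


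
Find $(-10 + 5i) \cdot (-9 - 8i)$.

(a1*a2 - b1*b2) + (a1*b2 + b1*a2)i
= (90 - (-40)) + (80 + (-45))i
= 130 + 35i


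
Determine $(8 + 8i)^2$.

(a + bi)^2 = a^2 - b^2 + 2abi
= 8^2 - 8^2 + 2*8*8i
= 128i


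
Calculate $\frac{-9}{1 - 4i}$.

Multiply numerator and denominator by conjugate (1 + 4i):
= (-9)(1 + 4i) / (1^2 + (-4)^2)
= (-9 - 36i) / 17
= -9/17 - (36/17)i


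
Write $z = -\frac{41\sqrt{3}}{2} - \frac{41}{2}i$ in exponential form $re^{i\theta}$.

r = |z| = sqrt((-41*sqrt(3)/2)^2 + (-41/2)^2) = sqrt(5043/4 + 1681/4) = sqrt(1681) = 41
θ = arctan(b/a) = arctan(-20.5/-35.507) (quadrant-adjusted) = 210° = 7π/6
z = 41e^(i*7π/6)


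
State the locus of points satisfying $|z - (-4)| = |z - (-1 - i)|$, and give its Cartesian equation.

|z - z1| = |z - z2| means z is equidistant from z1 and z2,
i.e. the perpendicular bisector of the segment from (-4, 0) to (-1, -1) (midpoint (-5/2, -1/2)).
With z = x + yi, square both sides:
(x - (-4))^2 + (y - 0)^2 = (x - (-1))^2 + (y - (-1))^2
The x^2 and y^2 terms cancel: 6x + (-2)y = 2 - 16 = -14
Simplify: 3x - y = -7
Locus: Perpendicular bisector of the segment from (-4, 0) to (-1, -1): the line 3x - y = -7


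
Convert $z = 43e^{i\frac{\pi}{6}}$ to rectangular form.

a = r cos θ = 43 * sqrt(3)/2 = 43*sqrt(3)/2
b = r sin θ = 43 * 1/2 = 43/2
z = 43*sqrt(3)/2 + (43/2)i


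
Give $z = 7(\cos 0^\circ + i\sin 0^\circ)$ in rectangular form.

a = r cos θ = 7 * 1 = 7
b = r sin θ = 7 * 0 = 0
z = 7


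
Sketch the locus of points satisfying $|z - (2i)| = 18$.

|z - z0| = r describes a circle centered at z0 with radius r
Here z0 = 2i and r = 18
Locus: Circle centered at (0, 2) with radius 18


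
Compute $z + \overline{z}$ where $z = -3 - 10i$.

z + conjugate(z) = (a + bi) + (a - bi) = 2a
= 2 * (-3) = -6


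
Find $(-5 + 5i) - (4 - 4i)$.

(-5 - 4) + (5 - (-4))i = -9 + 9i


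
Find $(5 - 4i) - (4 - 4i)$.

(5 - 4) + (-4 - (-4))i = 1


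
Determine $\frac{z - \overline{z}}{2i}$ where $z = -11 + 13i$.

z - conjugate(z) = 2bi
(z - conjugate(z))/(2i) = 2bi/(2i) = b = 13


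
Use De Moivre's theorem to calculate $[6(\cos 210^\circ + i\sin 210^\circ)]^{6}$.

By De Moivre: z^n = r^n(cos(nθ) + i sin(nθ))
= 6^6(cos(6*210°) + i sin(6*210°))
= 46656(cos 180° + i sin 180°)
= -46656


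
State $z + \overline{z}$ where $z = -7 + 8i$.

z + conjugate(z) = (a + bi) + (a - bi) = 2a
= 2 * (-7) = -14


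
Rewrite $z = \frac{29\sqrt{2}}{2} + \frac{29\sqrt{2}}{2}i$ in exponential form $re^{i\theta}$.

r = |z| = sqrt((29*sqrt(2)/2)^2 + (29*sqrt(2)/2)^2) = sqrt(841/2 + 841/2) = sqrt(841) = 29
θ = arctan(b/a) = arctan(20.5061/20.5061) (quadrant-adjusted) = 45° = π/4
z = 29e^(i*π/4)


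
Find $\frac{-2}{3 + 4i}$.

Multiply numerator and denominator by conjugate (3 - 4i):
= (-2)(3 - 4i) / (3^2 + 4^2)
= (-6 + 8i) / 25
= -6/25 + (8/25)i


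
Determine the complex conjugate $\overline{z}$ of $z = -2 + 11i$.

If z = a + bi, then conjugate(z) = a - bi
conjugate(-2 + 11i) = -2 - 11i


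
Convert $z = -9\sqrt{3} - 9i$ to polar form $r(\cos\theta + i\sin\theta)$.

r = |z| = sqrt(a^2 + b^2) = sqrt((-9*sqrt(3))^2 + (-9)^2) = sqrt(243 + 81) = sqrt(324) = 18
θ = arctan(b/a) = arctan(-9/-15.5885) (quadrant-adjusted) = 210°
z = 18(cos 210° + i sin 210°)


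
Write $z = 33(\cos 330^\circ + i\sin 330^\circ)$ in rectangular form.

a = r cos θ = 33 * sqrt(3)/2 = 33*sqrt(3)/2
b = r sin θ = 33 * -1/2 = -33/2
z = 33*sqrt(3)/2 - (33/2)i


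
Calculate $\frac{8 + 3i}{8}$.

Divisor is real, so divide each part by 8:
= 1 + (3/8)i


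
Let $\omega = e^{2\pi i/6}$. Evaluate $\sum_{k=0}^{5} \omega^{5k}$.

Let ζ = ω^5 = e^(2πi·5/6). Since 6 ∤ 5, ζ ≠ 1.
Sum = Σ_{k=0}^{5} ζ^k = (ζ^6 - 1)/(ζ - 1) = (ω^{5·6} - 1)/(ζ - 1) = (1 - 1)/(ζ - 1) = 0


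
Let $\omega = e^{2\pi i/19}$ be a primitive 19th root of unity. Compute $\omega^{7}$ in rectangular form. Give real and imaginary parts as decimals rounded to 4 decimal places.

ω^7 = e^(2πi·7/19) = e^(i·14π/19)
= cos(14π/19) + i sin(14π/19)
= -0.6773 + 0.7357i


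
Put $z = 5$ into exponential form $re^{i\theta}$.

r = |z| = sqrt((5)^2 + (0)^2) = sqrt(25 + 0) = sqrt(25) = 5
b = 0 and a > 0, so z lies on the positive real axis: θ = 0
z = 5e^(i*0) = 5


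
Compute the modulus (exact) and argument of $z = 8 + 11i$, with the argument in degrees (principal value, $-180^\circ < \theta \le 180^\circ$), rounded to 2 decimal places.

|z| = sqrt(8^2 + 11^2) = sqrt(185)
arg(z) = arctan(b/a) = arctan(11/8) (quadrant-adjusted) = 53.97°


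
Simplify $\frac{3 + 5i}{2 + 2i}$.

Multiply numerator and denominator by conjugate (2 - 2i):
= (3 + 5i)(2 - 2i) / (2^2 + 2^2)
= (16 + 4i) / 8
Divide through by 4: (4 + i) / 2
= 2 + (1/2)i


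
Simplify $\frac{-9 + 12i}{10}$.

Divisor is real, so divide each part by 10:
= -9/10 + (6/5)i


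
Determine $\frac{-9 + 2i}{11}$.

Divisor is real, so divide each part by 11:
= -9/11 + (2/11)i


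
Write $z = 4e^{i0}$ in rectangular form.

a = r cos θ = 4 * 1 = 4
b = r sin θ = 4 * 0 = 0
z = 4


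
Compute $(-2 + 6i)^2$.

(a + bi)^2 = a^2 - b^2 + 2abi
= (-2)^2 - 6^2 + 2*(-2)*6i
= -32 - 24i


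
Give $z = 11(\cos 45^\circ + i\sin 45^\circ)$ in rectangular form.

a = r cos θ = 11 * sqrt(2)/2 = 11*sqrt(2)/2
b = r sin θ = 11 * sqrt(2)/2 = 11*sqrt(2)/2
z = 11*sqrt(2)/2 + (11*sqrt(2)/2)i


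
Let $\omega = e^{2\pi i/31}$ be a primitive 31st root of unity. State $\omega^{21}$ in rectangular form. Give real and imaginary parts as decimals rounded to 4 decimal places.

ω^21 = e^(2πi·21/31) = e^(i·42π/31)
= cos(42π/31) + i sin(42π/31)
= -0.4404 - 0.8978i


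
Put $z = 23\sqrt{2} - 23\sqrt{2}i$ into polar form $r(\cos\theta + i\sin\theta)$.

r = |z| = sqrt(a^2 + b^2) = sqrt((23*sqrt(2))^2 + (-23*sqrt(2))^2) = sqrt(1058 + 1058) = sqrt(2116) = 46
θ = arctan(b/a) = arctan(-32.5269/32.5269) (quadrant-adjusted) = 315°
z = 46(cos 315° + i sin 315°)


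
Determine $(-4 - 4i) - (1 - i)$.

(-4 - 1) + (-4 - (-1))i = -5 - 3i


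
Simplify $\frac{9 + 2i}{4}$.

Divisor is real, so divide each part by 4:
= 9/4 + (1/2)i


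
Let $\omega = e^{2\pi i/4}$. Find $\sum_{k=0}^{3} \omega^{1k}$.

Let ζ = ω^1 = e^(2πi·1/4). Since 4 ∤ 1, ζ ≠ 1.
Sum = Σ_{k=0}^{3} ζ^k = (ζ^4 - 1)/(ζ - 1) = (ω^{1·4} - 1)/(ζ - 1) = (1 - 1)/(ζ - 1) = 0


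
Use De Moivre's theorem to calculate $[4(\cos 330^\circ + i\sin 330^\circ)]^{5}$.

By De Moivre: z^n = r^n(cos(nθ) + i sin(nθ))
= 4^5(cos(5*330°) + i sin(5*330°))
= 1024(cos 210° + i sin 210°)
= -512*sqrt(3) - 512i


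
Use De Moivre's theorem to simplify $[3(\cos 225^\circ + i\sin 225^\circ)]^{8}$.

By De Moivre: z^n = r^n(cos(nθ) + i sin(nθ))
= 3^8(cos(8*225°) + i sin(8*225°))
= 6561(cos 0° + i sin 0°)
= 6561


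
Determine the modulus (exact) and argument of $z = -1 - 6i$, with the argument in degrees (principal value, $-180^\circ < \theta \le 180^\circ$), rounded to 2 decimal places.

|z| = sqrt((-1)^2 + (-6)^2) = sqrt(37)
arg(z) = arctan(b/a) = arctan(-6/-1) (quadrant-adjusted) = -99.46°


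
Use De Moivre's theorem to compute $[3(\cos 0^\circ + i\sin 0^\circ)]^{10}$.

By De Moivre: z^n = r^n(cos(nθ) + i sin(nθ))
= 3^10(cos(10*0°) + i sin(10*0°))
= 59049(cos 0° + i sin 0°)
= 59049


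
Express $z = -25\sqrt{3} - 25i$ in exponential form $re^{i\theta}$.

r = |z| = sqrt((-25*sqrt(3))^2 + (-25)^2) = sqrt(1875 + 625) = sqrt(2500) = 50
θ = arctan(b/a) = arctan(-25/-43.3013) (quadrant-adjusted) = 210° = 7π/6
z = 50e^(i*7π/6)


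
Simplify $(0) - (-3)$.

(0 - (-3)) + (0 - 0)i = 3


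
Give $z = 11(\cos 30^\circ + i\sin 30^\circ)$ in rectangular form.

a = r cos θ = 11 * sqrt(3)/2 = 11*sqrt(3)/2
b = r sin θ = 11 * 1/2 = 11/2
z = 11*sqrt(3)/2 + (11/2)i


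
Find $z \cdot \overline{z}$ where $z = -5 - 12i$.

z * conjugate(z) = |z|^2 = a^2 + b^2
= (-5)^2 + (-12)^2 = 169


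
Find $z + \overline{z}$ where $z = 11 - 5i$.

z + conjugate(z) = (a + bi) + (a - bi) = 2a
= 2 * 11 = 22


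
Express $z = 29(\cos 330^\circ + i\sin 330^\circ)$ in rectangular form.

a = r cos θ = 29 * sqrt(3)/2 = 29*sqrt(3)/2
b = r sin θ = 29 * -1/2 = -29/2
z = 29*sqrt(3)/2 - (29/2)i


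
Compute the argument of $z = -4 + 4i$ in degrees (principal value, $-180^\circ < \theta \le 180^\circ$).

θ = arctan(b/a) = arctan(4/-4) (quadrant-adjusted) = 135°


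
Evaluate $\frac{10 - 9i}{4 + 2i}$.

Multiply numerator and denominator by conjugate (4 - 2i):
= (10 - 9i)(4 - 2i) / (4^2 + 2^2)
= (22 - 56i) / 20
Divide through by 2: (11 - 28i) / 10
= 11/10 - (14/5)i


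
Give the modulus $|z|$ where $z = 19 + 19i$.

|z| = sqrt(a^2 + b^2) = sqrt(19^2 + 19^2) = sqrt(722) = sqrt(722)


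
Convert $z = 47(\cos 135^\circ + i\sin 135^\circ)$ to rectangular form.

a = r cos θ = 47 * -sqrt(2)/2 = -47*sqrt(2)/2
b = r sin θ = 47 * sqrt(2)/2 = 47*sqrt(2)/2
z = -47*sqrt(2)/2 + (47*sqrt(2)/2)i


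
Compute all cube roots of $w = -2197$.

|w| = 2197, arg(w) = 180°
Root modulus = 2197^(1/3) = 13
Root arguments: θ_k = (180° + 360°k)/3 for k = 0, 1, ..., 2
Roots: 13/2 + (13*sqrt(3)/2)i, -13, 13/2 - (13*sqrt(3)/2)i


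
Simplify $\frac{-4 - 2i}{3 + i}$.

Multiply numerator and denominator by conjugate (3 - i):
= (-4 - 2i)(3 - i) / (3^2 + 1^2)
= (-14 - 2i) / 10
Divide through by 2: (-7 - i) / 5
= -7/5 - (1/5)i


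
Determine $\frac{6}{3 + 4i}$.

Multiply numerator and denominator by conjugate (3 - 4i):
= (6)(3 - 4i) / (3^2 + 4^2)
= (18 - 24i) / 25
= 18/25 - (24/25)i


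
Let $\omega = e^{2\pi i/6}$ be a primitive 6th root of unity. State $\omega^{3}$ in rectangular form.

ω^3 = e^(2πi·3/6) = e^(i·1π)
= cos(1π) + i sin(1π)
= -1


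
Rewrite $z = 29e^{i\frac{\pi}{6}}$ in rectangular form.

a = r cos θ = 29 * sqrt(3)/2 = 29*sqrt(3)/2
b = r sin θ = 29 * 1/2 = 29/2
z = 29*sqrt(3)/2 + (29/2)i


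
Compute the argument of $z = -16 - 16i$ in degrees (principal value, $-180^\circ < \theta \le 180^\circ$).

θ = arctan(b/a) = arctan(-16/-16) (quadrant-adjusted) = -135°


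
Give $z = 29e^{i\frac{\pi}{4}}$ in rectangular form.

a = r cos θ = 29 * sqrt(2)/2 = 29*sqrt(2)/2
b = r sin θ = 29 * sqrt(2)/2 = 29*sqrt(2)/2
z = 29*sqrt(2)/2 + (29*sqrt(2)/2)i


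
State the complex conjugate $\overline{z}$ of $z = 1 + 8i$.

If z = a + bi, then conjugate(z) = a - bi
conjugate(1 + 8i) = 1 - 8i


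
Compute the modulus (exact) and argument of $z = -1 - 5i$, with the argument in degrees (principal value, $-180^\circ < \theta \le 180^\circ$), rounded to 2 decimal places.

|z| = sqrt((-1)^2 + (-5)^2) = sqrt(26)
arg(z) = arctan(b/a) = arctan(-5/-1) (quadrant-adjusted) = -101.31°


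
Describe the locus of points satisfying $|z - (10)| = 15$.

|z - z0| = r describes a circle centered at z0 with radius r
Here z0 = 10 and r = 15
Locus: Circle centered at (10, 0) with radius 15


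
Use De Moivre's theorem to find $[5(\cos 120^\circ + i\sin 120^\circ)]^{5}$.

By De Moivre: z^n = r^n(cos(nθ) + i sin(nθ))
= 5^5(cos(5*120°) + i sin(5*120°))
= 3125(cos 240° + i sin 240°)
= -3125/2 - (3125*sqrt(3)/2)i


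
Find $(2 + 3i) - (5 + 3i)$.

(2 - 5) + (3 - 3)i = -3


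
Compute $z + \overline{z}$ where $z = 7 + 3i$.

z + conjugate(z) = (a + bi) + (a - bi) = 2a
= 2 * 7 = 14


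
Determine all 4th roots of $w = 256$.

|w| = 256, arg(w) = 0°
Root modulus = 256^(1/4) = 4
Root arguments: θ_k = (0° + 360°k)/4 for k = 0, 1, ..., 3
Roots: 4, 4i, -4, -4i


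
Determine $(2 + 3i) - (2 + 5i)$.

(2 - 2) + (3 - 5)i = -2i


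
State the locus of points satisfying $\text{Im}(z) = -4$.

Im(z) = y where z = x + yi; the equation y = -4 is satisfied by all points with that y-coordinate
Locus: Horizontal line y = -4


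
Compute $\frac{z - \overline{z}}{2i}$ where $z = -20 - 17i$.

z - conjugate(z) = 2bi
(z - conjugate(z))/(2i) = 2bi/(2i) = b = -17


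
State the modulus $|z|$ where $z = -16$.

|z| = sqrt(a^2 + b^2) = sqrt((-16)^2 + 0^2) = sqrt(256) = 16


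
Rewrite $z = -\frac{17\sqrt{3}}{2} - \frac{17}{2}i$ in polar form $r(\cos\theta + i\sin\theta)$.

r = |z| = sqrt(a^2 + b^2) = sqrt((-17*sqrt(3)/2)^2 + (-17/2)^2) = sqrt(867/4 + 289/4) = sqrt(289) = 17
θ = arctan(b/a) = arctan(-8.5/-14.7224) (quadrant-adjusted) = 210°
z = 17(cos 210° + i sin 210°)


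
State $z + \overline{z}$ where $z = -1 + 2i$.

z + conjugate(z) = (a + bi) + (a - bi) = 2a
= 2 * (-1) = -2


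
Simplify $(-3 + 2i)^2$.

(a + bi)^2 = a^2 - b^2 + 2abi
= (-3)^2 - 2^2 + 2*(-3)*2i
= 5 - 12i


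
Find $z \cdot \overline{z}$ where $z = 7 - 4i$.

z * conjugate(z) = |z|^2 = a^2 + b^2
= 7^2 + (-4)^2 = 65


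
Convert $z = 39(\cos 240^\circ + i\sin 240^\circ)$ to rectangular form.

a = r cos θ = 39 * -1/2 = -39/2
b = r sin θ = 39 * -sqrt(3)/2 = -39*sqrt(3)/2
z = -39/2 - (39*sqrt(3)/2)i


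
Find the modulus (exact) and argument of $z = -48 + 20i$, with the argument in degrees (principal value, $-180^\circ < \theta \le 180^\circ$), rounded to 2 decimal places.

|z| = sqrt((-48)^2 + 20^2) = 52
arg(z) = arctan(b/a) = arctan(20/-48) (quadrant-adjusted) = 157.38°


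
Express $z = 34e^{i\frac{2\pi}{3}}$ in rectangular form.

a = r cos θ = 34 * -1/2 = -17
b = r sin θ = 34 * sqrt(3)/2 = 17*sqrt(3)
z = -17 + 17*sqrt(3)i


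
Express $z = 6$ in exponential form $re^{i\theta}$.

r = |z| = sqrt((6)^2 + (0)^2) = sqrt(36 + 0) = sqrt(36) = 6
b = 0 and a > 0, so z lies on the positive real axis: θ = 0
z = 6e^(i*0) = 6


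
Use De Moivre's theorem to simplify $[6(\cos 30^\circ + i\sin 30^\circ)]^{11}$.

By De Moivre: z^n = r^n(cos(nθ) + i sin(nθ))
= 6^11(cos(11*30°) + i sin(11*30°))
= 362797056(cos 330° + i sin 330°)
= 181398528*sqrt(3) - 181398528i


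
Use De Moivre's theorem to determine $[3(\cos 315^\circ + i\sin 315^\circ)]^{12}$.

By De Moivre: z^n = r^n(cos(nθ) + i sin(nθ))
= 3^12(cos(12*315°) + i sin(12*315°))
= 531441(cos 180° + i sin 180°)
= -531441


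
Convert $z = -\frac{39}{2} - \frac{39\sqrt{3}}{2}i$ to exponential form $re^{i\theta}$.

r = |z| = sqrt((-39/2)^2 + (-39*sqrt(3)/2)^2) = sqrt(1521/4 + 4563/4) = sqrt(1521) = 39
θ = arctan(b/a) = arctan(-33.775/-19.5) (quadrant-adjusted) = 240° = 4π/3
z = 39e^(i*4π/3)


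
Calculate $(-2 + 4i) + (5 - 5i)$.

(-2 + 5) + (4 + (-5))i = 3 - i


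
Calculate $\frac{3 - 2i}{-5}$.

Divisor is real, so divide each part by -5:
= -3/5 + (2/5)i


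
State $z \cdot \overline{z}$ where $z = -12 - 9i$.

z * conjugate(z) = |z|^2 = a^2 + b^2
= (-12)^2 + (-9)^2 = 225


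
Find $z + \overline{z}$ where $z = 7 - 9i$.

z + conjugate(z) = (a + bi) + (a - bi) = 2a
= 2 * 7 = 14


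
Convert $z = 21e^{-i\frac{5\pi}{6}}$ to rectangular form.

a = r cos θ = 21 * -sqrt(3)/2 = -21*sqrt(3)/2
b = r sin θ = 21 * -1/2 = -21/2
z = -21*sqrt(3)/2 - (21/2)i


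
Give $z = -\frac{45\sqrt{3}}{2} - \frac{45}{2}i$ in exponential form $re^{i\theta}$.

r = |z| = sqrt((-45*sqrt(3)/2)^2 + (-45/2)^2) = sqrt(6075/4 + 2025/4) = sqrt(2025) = 45
θ = arctan(b/a) = arctan(-22.5/-38.9711) (quadrant-adjusted) = 210° = 7π/6
z = 45e^(i*7π/6)


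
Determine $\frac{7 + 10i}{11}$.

Divisor is real, so divide each part by 11:
= 7/11 + (10/11)i


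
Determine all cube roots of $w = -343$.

|w| = 343, arg(w) = 180°
Root modulus = 343^(1/3) = 7
Root arguments: θ_k = (180° + 360°k)/3 for k = 0, 1, ..., 2
Roots: 7/2 + (7*sqrt(3)/2)i, -7, 7/2 - (7*sqrt(3)/2)i


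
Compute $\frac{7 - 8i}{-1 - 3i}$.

Multiply numerator and denominator by conjugate (-1 + 3i):
= (7 - 8i)(-1 + 3i) / ((-1)^2 + (-3)^2)
= (17 + 29i) / 10
= 17/10 + (29/10)i


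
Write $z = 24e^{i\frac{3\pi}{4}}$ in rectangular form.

a = r cos θ = 24 * -sqrt(2)/2 = -12*sqrt(2)
b = r sin θ = 24 * sqrt(2)/2 = 12*sqrt(2)
z = -12*sqrt(2) + 12*sqrt(2)i


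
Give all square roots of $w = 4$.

|w| = 4, arg(w) = 0°
Root modulus = 4^(1/2) = 2
Root arguments: θ_k = (0° + 360°k)/2 for k = 0, 1, ..., 1
Roots: 2, -2


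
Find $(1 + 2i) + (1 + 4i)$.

(1 + 1) + (2 + 4)i = 2 + 6i


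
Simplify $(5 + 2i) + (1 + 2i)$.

(5 + 1) + (2 + 2)i = 6 + 4i


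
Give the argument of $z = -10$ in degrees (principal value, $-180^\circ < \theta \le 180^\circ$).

b = 0 and a < 0, so z lies on the negative real axis: θ = 180°


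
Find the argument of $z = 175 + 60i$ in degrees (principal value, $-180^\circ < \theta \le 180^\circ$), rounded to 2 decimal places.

θ = arctan(b/a) = arctan(60/175) (quadrant-adjusted) = 18.92°


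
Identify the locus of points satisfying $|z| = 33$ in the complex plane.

|z| = 33 means sqrt(x^2 + y^2) = 33
This is a circle of radius 33 centered at the origin


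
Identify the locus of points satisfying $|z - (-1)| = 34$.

|z - z0| = r describes a circle centered at z0 with radius r
Here z0 = -1 and r = 34
Locus: Circle centered at (-1, 0) with radius 34


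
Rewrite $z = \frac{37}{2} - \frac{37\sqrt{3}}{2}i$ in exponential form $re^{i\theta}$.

r = |z| = sqrt((37/2)^2 + (-37*sqrt(3)/2)^2) = sqrt(1369/4 + 4107/4) = sqrt(1369) = 37
θ = arctan(b/a) = arctan(-32.0429/18.5) (quadrant-adjusted) = -60° = -π/3
z = 37e^(-i*π/3)


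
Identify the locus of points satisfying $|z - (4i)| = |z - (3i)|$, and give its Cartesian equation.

|z - z1| = |z - z2| means z is equidistant from z1 and z2,
i.e. the perpendicular bisector of the segment from (0, 4) to (0, 3) (midpoint (0, 7/2)).
With z = x + yi, square both sides:
(x - 0)^2 + (y - 4)^2 = (x - 0)^2 + (y - 3)^2
The x^2 and y^2 terms cancel: 0x + (-2)y = 9 - 16 = -7
Simplify: y = 7/2
Locus: Perpendicular bisector of the segment from (0, 4) to (0, 3): the line y = 7/2


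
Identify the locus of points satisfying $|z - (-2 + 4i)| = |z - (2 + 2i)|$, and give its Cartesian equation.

|z - z1| = |z - z2| means z is equidistant from z1 and z2,
i.e. the perpendicular bisector of the segment from (-2, 4) to (2, 2) (midpoint (0, 3)).
With z = x + yi, square both sides:
(x - (-2))^2 + (y - 4)^2 = (x - 2)^2 + (y - 2)^2
The x^2 and y^2 terms cancel: 8x + (-4)y = 8 - 20 = -12
Simplify: 2x - y = -3
Locus: Perpendicular bisector of the segment from (-2, 4) to (2, 2): the line 2x - y = -3


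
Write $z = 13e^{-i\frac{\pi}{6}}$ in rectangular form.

a = r cos θ = 13 * sqrt(3)/2 = 13*sqrt(3)/2
b = r sin θ = 13 * -1/2 = -13/2
z = 13*sqrt(3)/2 - (13/2)i


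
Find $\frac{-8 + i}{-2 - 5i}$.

Multiply numerator and denominator by conjugate (-2 + 5i):
= (-8 + i)(-2 + 5i) / ((-2)^2 + (-5)^2)
= (11 - 42i) / 29
= 11/29 - (42/29)i


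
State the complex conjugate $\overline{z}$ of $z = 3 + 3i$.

If z = a + bi, then conjugate(z) = a - bi
conjugate(3 + 3i) = 3 - 3i


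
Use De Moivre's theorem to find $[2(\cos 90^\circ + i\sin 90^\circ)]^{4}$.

By De Moivre: z^n = r^n(cos(nθ) + i sin(nθ))
= 2^4(cos(4*90°) + i sin(4*90°))
= 16(cos 0° + i sin 0°)
= 16


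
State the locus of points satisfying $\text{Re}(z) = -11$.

Re(z) = x where z = x + yi; the equation x = -11 is satisfied by all points with that x-coordinate
Locus: Vertical line x = -11


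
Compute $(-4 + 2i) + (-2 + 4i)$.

(-4 + (-2)) + (2 + 4)i = -6 + 6i


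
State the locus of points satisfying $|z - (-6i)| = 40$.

|z - z0| = r describes a circle centered at z0 with radius r
Here z0 = -6i and r = 40
Locus: Circle centered at (0, -6) with radius 40


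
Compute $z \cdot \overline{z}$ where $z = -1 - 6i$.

z * conjugate(z) = |z|^2 = a^2 + b^2
= (-1)^2 + (-6)^2 = 37


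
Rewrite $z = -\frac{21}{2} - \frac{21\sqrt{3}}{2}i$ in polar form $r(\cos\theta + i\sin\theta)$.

r = |z| = sqrt(a^2 + b^2) = sqrt((-21/2)^2 + (-21*sqrt(3)/2)^2) = sqrt(441/4 + 1323/4) = sqrt(441) = 21
θ = arctan(b/a) = arctan(-18.1865/-10.5) (quadrant-adjusted) = 240°
z = 21(cos 240° + i sin 240°)


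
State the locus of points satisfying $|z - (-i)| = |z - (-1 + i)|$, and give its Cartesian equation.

|z - z1| = |z - z2| means z is equidistant from z1 and z2,
i.e. the perpendicular bisector of the segment from (0, -1) to (-1, 1) (midpoint (-1/2, 0)).
With z = x + yi, square both sides:
(x - 0)^2 + (y - (-1))^2 = (x - (-1))^2 + (y - 1)^2
The x^2 and y^2 terms cancel: -2x + 4y = 2 - 1 = 1
Simplify: 2x - 4y = -1
Locus: Perpendicular bisector of the segment from (0, -1) to (-1, 1): the line 2x - 4y = -1


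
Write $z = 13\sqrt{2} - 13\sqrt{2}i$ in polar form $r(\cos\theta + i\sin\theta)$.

r = |z| = sqrt(a^2 + b^2) = sqrt((13*sqrt(2))^2 + (-13*sqrt(2))^2) = sqrt(338 + 338) = sqrt(676) = 26
θ = arctan(b/a) = arctan(-18.3848/18.3848) (quadrant-adjusted) = 315°
z = 26(cos 315° + i sin 315°)


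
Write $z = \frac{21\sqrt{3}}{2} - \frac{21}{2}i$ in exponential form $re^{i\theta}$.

r = |z| = sqrt((21*sqrt(3)/2)^2 + (-21/2)^2) = sqrt(1323/4 + 441/4) = sqrt(441) = 21
θ = arctan(b/a) = arctan(-10.5/18.1865) (quadrant-adjusted) = -30° = -π/6
z = 21e^(-i*π/6)


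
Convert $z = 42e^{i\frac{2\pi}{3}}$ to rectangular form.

a = r cos θ = 42 * -1/2 = -21
b = r sin θ = 42 * sqrt(3)/2 = 21*sqrt(3)
z = -21 + 21*sqrt(3)i
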